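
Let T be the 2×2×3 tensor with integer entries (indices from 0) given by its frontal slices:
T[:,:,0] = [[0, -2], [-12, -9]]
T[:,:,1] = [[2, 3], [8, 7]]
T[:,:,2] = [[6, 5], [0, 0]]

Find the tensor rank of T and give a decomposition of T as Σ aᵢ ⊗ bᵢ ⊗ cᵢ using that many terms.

Lower bound: the mode-3 unfolding of T (rows indexed by k, columns by (i,j) = (0,0), (0,1), (1,0), (1,1)) is [[0, -2, -12, -9], [2, 3, 8, 7], [6, 5, 0, 0]].
There the 3×3 minor on rows k ∈ {0, 1, 2}, columns (i,j) ∈ {(0,0), (0,1), (1,1)} is det [[0, -2, -9], [2, 3, 7], [6, 5, 0]] = -12 ≠ 0, so this unfolding has rank ≥ 3; CP rank is at least every unfolding rank, so rank(T) ≥ 3. (Unfolding ranks only ever bound the CP rank from below — rank(T) can be strictly larger than all of them — so the matching upper bound has to come from an explicit 3-term decomposition.)
Upper bound: T is a sum of 3 rank-1 terms, T = (0, 1) ⊗ (0, 1) ⊗ (-1, 1, -2) + (1, -2) ⊗ (2, 1) ⊗ (2, -1, 1) + (1, 1) ⊗ (1, 1) ⊗ (-4, 4, 4) (one valid choice — decompositions are not unique — normalised so each a, b is primitive with positive first nonzero entry; check it by expanding all entries), so rank(T) ≤ 3.
These bounds meet, so rank(T) = 3.
Check entry T[0,0,2] = 6: (0)·(0)·(-2) + (1)·(2)·(1) + (1)·(1)·(4) = 6.

rank(T) = 3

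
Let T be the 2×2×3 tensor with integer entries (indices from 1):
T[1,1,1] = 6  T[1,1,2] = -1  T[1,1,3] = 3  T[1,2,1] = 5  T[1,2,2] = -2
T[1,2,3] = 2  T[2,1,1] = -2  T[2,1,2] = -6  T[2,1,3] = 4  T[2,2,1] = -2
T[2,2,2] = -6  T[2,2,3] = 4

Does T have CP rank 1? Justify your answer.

No

The mode-3 unfolding of T (rows indexed by k, columns by (i,j) = (1,1), (1,2), (2,1), (2,2)) is [[6, 5, -2, -2], [-1, -2, -6, -6], [3, 2, 4, 4]].
There the 3×3 minor on rows k ∈ {1, 2, 3}, columns (i,j) ∈ {(1,1), (1,2), (2,1)} is det [[6, 5, -2], [-1, -2, -6], [3, 2, 4]] = -54 ≠ 0, so this unfolding has rank ≥ 3; CP rank is at least every unfolding rank, so rank(T) ≥ 3.
In particular rank(T) ≥ 3 > 1, so T is not rank-1.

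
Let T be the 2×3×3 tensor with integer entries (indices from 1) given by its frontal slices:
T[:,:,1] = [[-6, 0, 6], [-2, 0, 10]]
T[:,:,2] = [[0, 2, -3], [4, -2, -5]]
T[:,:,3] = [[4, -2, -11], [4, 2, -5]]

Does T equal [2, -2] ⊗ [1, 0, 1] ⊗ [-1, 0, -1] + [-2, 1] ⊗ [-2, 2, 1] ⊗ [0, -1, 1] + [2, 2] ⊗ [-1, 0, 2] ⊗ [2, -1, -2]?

Reconstruct entry (1,1,2) from the claimed factors: Σₗ aₗ[1]bₗ[1]cₗ[2] = (2)·(1)·(0) + (-2)·(-2)·(-1) + (2)·(-1)·(-1) = -2, but T[1,1,2] = 0. The claim is false.

No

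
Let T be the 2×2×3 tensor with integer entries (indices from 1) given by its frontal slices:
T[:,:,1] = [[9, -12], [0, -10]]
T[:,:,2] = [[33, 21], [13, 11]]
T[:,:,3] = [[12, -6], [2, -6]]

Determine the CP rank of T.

2

Lower bound: the mode-2 unfolding of T (rows indexed by j, columns by (i,k) = (1,1), (1,2), (1,3), (2,1), (2,2), (2,3)) is [[9, 33, 12, 0, 13, 2], [-12, 21, -6, -10, 11, -6]].
There the 2×2 minor on rows j ∈ {1, 2}, columns (i,k) ∈ {(1,1), (1,2)} is det [[9, 33], [-12, 21]] = 585 ≠ 0, so this unfolding has rank ≥ 2; CP rank is at least every unfolding rank, so rank(T) ≥ 2. (Flattening ranks never certify an upper bound on CP rank; for that we must actually write T with 2 rank-1 terms.)
Upper bound — finding two terms. Write S_k = T[:,:,k] for the frontal slices: S₁ = [[9, -12], [0, -10]], S₂ = [[33, 21], [13, 11]], S₃ = [[12, -6], [2, -6]].
If T = a₁ (x) b₁ (x) c₁ + a₂ (x) b₂ (x) c₂ then each S_k = c₁[k]·a₁b₁ᵀ + c₂[k]·a₂b₂ᵀ. S₁ and S₂ are linearly independent, so a₁b₁ᵀ and a₂b₂ᵀ must span the same plane of matrices: they are the rank-1 matrices of the form x·S₁ + y·S₂.
det(x·S₁ + y·S₂) is −90·x² − 75·xy + 90·y² = (-15)·(2·x + 3·y)(3·x − 2·y), vanishing at (x:y) = (3:-2) and (2:3).
M₁ = 3·S₁ − 2·S₂ = [[-39, -78], [-26, -52]] = (-13)·[3, 2][1, 2]ᵀ and M₂ = 2·S₁ + 3·S₂ = [[117, 39], [39, 13]] = 13·[3, 1][3, 1]ᵀ, so take a₁ = [3, 2], b₁ = [1, 2], a₂ = [3, 1], b₂ = [3, 1].
Each slice is an integer combination of E₁ = a₁b₁ᵀ and E₂ = a₂b₂ᵀ: S₁ = −3·E₁ + 2·E₂, S₂ = 2·E₁ + 3·E₂, S₃ = −2·E₁ + 2·E₂; reading off coefficients, c₁ = [-3, 2, -2] and c₂ = [2, 3, 2].
Hence T = [3, 2] (x) [1, 2] (x) [-3, 2, -2] + [3, 1] (x) [3, 1] (x) [2, 3, 2], so rank(T) ≤ 2.
These bounds meet, so rank(T) = 2.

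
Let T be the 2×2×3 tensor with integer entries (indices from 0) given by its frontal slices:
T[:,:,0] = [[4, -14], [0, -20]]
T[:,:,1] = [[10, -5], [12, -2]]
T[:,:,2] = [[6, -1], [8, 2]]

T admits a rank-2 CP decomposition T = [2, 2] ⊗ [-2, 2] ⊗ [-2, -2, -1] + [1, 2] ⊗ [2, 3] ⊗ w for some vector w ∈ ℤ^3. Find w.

Subtract the known terms from T to get the rank-1 residual R = [1, 2] ⊗ [2, 3] ⊗ w, so R[i,j,k] = a[i]·b[j]·w[k]. Pick indices with nonzero a[0]·b[0] = (1)·(2) = 2. Only the fibre through (0,0,·) is needed: R[0,0,:] = T[0,0,:] − Σₗ aₗ[0]bₗ[0]cₗ = [4, 10, 6] − (2)·(-2)·[-2, -2, -1] = [-4, 2, 2]. Then w[k] = R[0,0,k] / 2 for each k, giving w = [-4, 2, 2] / 2 = [-2, 1, 1].

w = [-2, 1, 1]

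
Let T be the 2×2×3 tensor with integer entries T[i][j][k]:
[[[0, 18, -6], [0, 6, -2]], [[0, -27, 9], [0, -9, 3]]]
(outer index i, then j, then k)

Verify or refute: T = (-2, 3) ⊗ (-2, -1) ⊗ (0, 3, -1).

Reconstruct entry (0,0,1) from the claimed factors: Σₗ aₗ[0]bₗ[0]cₗ[1] = (-2)·(-2)·(3) = 12, but T[0,0,1] = 18. The claim is false.

No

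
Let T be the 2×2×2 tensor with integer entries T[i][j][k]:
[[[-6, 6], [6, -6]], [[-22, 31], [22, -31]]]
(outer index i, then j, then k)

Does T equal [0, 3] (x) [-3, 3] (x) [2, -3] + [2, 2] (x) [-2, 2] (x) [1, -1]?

Reconstruct entry (0,0,0) from the claimed factors: Σₗ aₗ[0]bₗ[0]cₗ[0] = (0)·(-3)·(2) + (2)·(-2)·(1) = -4, but T[0,0,0] = -6. The claim is false.

No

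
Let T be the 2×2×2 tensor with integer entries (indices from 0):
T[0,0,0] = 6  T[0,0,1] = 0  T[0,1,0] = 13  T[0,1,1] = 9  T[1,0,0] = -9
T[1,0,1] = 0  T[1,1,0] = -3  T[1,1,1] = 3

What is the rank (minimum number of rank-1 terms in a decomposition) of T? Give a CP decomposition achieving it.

Lower bound: the mode-3 unfolding of T (rows indexed by k, columns by (i,j) = (0,0), (0,1), (1,0), (1,1)) is [[6, 13, -9, -3], [0, 9, 0, 3]].
There the 2×2 minor on rows k ∈ {0, 1}, columns (i,j) ∈ {(0,0), (0,1)} is det [[6, 13], [0, 9]] = 54 ≠ 0, so this unfolding has rank ≥ 2; CP rank is at least every unfolding rank, so rank(T) ≥ 2. (Flattening ranks never certify an upper bound on CP rank; for that we must actually write T with 2 rank-1 terms.)
Upper bound — finding two terms. Write S_k = T[:,:,k] for the frontal slices: S₀ = [[6, 13], [-9, -3]], S₁ = [[0, 9], [0, 3]].
If T = a₁ ⊗ b₁ ⊗ c₁ + a₂ ⊗ b₂ ⊗ c₂ then each S_k = c₁[k]·a₁b₁ᵀ + c₂[k]·a₂b₂ᵀ. S₀ and S₁ are linearly independent, so a₁b₁ᵀ and a₂b₂ᵀ must span the same plane of matrices: they are the rank-1 matrices of the form x·S₀ + y·S₁.
det(x·S₀ + y·S₁) is 99·x² + 99·xy = 99·(x + y)(x), vanishing at (x:y) = (1:-1) and (0:1).
M₁ = S₀ − S₁ = [[6, 4], [-9, -6]] = [2, -3][3, 2]ᵀ and M₂ = S₁ = [[0, 9], [0, 3]] = 3·[3, 1][0, 1]ᵀ, so take a₁ = [2, -3], b₁ = [3, 2], a₂ = [3, 1], b₂ = [0, 1].
Each slice is an integer combination of E₁ = a₁b₁ᵀ and E₂ = a₂b₂ᵀ: S₀ = E₁ + 3·E₂, S₁ = 3·E₂; reading off coefficients, c₁ = [1, 0] and c₂ = [3, 3].
Hence T = [2, -3] ⊗ [3, 2] ⊗ [1, 0] + [3, 1] ⊗ [0, 1] ⊗ [3, 3], so rank(T) ≤ 2.
These bounds meet, so rank(T) = 2.

rank(T) = 2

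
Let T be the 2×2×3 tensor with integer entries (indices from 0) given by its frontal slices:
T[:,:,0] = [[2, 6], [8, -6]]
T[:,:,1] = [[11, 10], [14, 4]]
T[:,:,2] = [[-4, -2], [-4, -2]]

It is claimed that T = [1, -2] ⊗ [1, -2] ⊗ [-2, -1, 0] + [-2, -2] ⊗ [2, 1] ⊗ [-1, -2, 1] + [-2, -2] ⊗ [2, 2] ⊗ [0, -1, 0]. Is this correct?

Reconstruct entrywise from the claimed factors. For example, T[1,1,0] = -6 and Σₗ aₗ[1]bₗ[1]cₗ[0] = (-2)·(-2)·(-2) + (-2)·(1)·(-1) + (-2)·(2)·(0) = -6; checking all 12 entries, every one matches. The claim holds.

Yes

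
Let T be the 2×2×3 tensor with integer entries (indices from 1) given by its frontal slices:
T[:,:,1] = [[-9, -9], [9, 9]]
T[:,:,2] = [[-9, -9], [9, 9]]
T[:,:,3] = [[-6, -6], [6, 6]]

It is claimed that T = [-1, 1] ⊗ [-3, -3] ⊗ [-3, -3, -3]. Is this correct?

No

Reconstruct entry (1,1,3) from the claimed factors: Σₗ aₗ[1]bₗ[1]cₗ[3] = (-1)·(-3)·(-3) = -9, but T[1,1,3] = -6. The claim is false.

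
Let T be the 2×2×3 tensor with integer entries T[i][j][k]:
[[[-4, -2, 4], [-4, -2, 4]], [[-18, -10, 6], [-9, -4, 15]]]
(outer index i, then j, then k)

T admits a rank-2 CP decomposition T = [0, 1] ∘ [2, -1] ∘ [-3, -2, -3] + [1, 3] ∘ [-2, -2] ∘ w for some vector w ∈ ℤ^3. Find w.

Subtract the known terms from T to get the rank-1 residual R = [1, 3] ∘ [-2, -2] ∘ w, so R[i,j,k] = a[i]·b[j]·w[k]. Pick indices with nonzero a[0]·b[0] = (1)·(-2) = -2. Only the fibre through (0,0,·) is needed: R[0,0,:] = T[0,0,:] − Σₗ aₗ[0]bₗ[0]cₗ = [-4, -2, 4] − (0)·(2)·[-3, -2, -3] = [-4, -2, 4]. Then w[k] = R[0,0,k] / -2 for each k, giving w = [-4, -2, 4] / -2 = [2, 1, -2].

w = [2, 1, -2]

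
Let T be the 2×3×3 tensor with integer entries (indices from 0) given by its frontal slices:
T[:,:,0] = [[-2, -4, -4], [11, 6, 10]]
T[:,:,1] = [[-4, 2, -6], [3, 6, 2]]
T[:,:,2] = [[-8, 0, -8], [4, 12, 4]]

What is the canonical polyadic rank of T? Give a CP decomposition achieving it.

rank(T) = 3

Lower bound: the mode-3 unfolding of T (rows indexed by k, columns by (i,j) = (0,0), (0,1), (0,2), (1,0), (1,1), (1,2)) is [[-2, -4, -4, 11, 6, 10], [-4, 2, -6, 3, 6, 2], [-8, 0, -8, 4, 12, 4]].
There the 3×3 minor on rows k ∈ {0, 1, 2}, columns (i,j) ∈ {(0,0), (0,1), (0,2)} is det [[-2, -4, -4], [-4, 2, -6], [-8, 0, -8]] = -96 ≠ 0, so this unfolding has rank ≥ 3; CP rank is at least every unfolding rank, so rank(T) ≥ 3. (Flattening ranks never certify an upper bound on CP rank; for that we must actually write T with 3 rank-1 terms.)
Upper bound: T is a sum of 3 rank-1 terms, T = [1, -2] ⊗ [1, 1, 1] ⊗ [-4, -2, -4] + [1, 1] ⊗ [1, -1, 1] ⊗ [4, 0, -4] + [2, 1] ⊗ [1, -2, 2] ⊗ [-1, -1, 0] (written with every a and b primitive with positive leading entry and the scale carried by c; CP decompositions are not unique, and this one is verified by expanding entrywise), so rank(T) ≤ 3.
These bounds meet, so rank(T) = 3.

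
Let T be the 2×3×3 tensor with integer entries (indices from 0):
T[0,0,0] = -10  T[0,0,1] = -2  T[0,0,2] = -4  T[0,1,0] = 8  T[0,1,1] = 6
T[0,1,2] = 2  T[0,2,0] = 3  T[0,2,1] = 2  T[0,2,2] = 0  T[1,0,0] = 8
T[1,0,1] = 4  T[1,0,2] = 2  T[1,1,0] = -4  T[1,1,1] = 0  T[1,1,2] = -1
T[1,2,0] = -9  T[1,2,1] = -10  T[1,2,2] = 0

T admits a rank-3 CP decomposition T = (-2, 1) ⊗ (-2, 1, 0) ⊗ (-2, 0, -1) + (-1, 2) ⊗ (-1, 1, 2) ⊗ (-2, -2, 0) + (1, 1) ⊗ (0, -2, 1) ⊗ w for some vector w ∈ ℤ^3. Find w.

Subtract the known terms from T to get the rank-1 residual R = (1, 1) ⊗ (0, -2, 1) ⊗ w, so R[i,j,k] = a[i]·b[j]·w[k]. Pick indices with nonzero a[0]·b[1] = (1)·(-2) = -2. Only the fibre through (0,1,·) is needed: R[0,1,:] = T[0,1,:] − Σₗ aₗ[0]bₗ[1]cₗ = [8, 6, 2] − (-2)·(1)·(-2, 0, -1) − (-1)·(1)·(-2, -2, 0) = [2, 4, 0]. Then w[k] = R[0,1,k] / -2 for each k, giving w = [2, 4, 0] / -2 = (-1, -2, 0).

w = (-1, -2, 0)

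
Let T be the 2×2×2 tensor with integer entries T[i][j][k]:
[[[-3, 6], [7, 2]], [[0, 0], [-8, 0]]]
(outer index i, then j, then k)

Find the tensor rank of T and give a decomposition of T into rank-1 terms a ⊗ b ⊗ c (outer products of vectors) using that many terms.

Lower bound: the mode-1 unfolding of T (rows indexed by i, columns by (j,k) = (0,0), (0,1), (1,0), (1,1)) is [[-3, 6, 7, 2], [0, 0, -8, 0]].
There the 2×2 minor on rows i ∈ {0, 1}, columns (j,k) ∈ {(0,0), (1,0)} is det [[-3, 7], [0, -8]] = 24 ≠ 0, so this unfolding has rank ≥ 2; CP rank is at least every unfolding rank, so rank(T) ≥ 2. (Unfolding ranks only ever bound the CP rank from below — rank(T) can be strictly larger than all of them — so the matching upper bound has to come from an explicit 2-term decomposition.)
Upper bound — finding two terms. Write S_k = T[:,:,k] for the frontal slices: S₀ = [[-3, 7], [0, -8]], S₁ = [[6, 2], [0, 0]].
If T = a₁ ⊗ b₁ ⊗ c₁ + a₂ ⊗ b₂ ⊗ c₂ then each S_k = c₁[k]·a₁b₁ᵀ + c₂[k]·a₂b₂ᵀ. S₀ and S₁ are linearly independent, so a₁b₁ᵀ and a₂b₂ᵀ must span the same plane of matrices: they are the rank-1 matrices of the form x·S₀ + y·S₁.
det(x·S₀ + y·S₁) is 24·x² − 48·xy = 24·(x − 2·y)(x), vanishing at (x:y) = (2:1) and (0:1).
M₁ = 2·S₀ + S₁ = [[0, 16], [0, -16]] = 16·(1, -1)(0, 1)ᵀ and M₂ = S₁ = [[6, 2], [0, 0]] = 2·(1, 0)(3, 1)ᵀ, so take a₁ = (1, -1), b₁ = (0, 1), a₂ = (1, 0), b₂ = (3, 1).
Each slice is an integer combination of E₁ = a₁b₁ᵀ and E₂ = a₂b₂ᵀ: S₀ = 8·E₁ − E₂, S₁ = 2·E₂; reading off coefficients, c₁ = (8, 0) and c₂ = (-1, 2).
Hence T = (1, -1) ⊗ (0, 1) ⊗ (8, 0) + (1, 0) ⊗ (3, 1) ⊗ (-1, 2), so rank(T) ≤ 2.
These bounds meet, so rank(T) = 2.

rank(T) = 2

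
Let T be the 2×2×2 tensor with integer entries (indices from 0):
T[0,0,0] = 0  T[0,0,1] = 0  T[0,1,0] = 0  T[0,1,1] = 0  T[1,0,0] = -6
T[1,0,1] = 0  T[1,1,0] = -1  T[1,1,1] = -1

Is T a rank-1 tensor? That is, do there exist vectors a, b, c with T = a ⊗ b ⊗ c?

No

The mode-3 unfolding of T (rows indexed by k, columns by (i,j) = (0,0), (0,1), (1,0), (1,1)) is [[0, 0, -6, -1], [0, 0, 0, -1]].
There the 2×2 minor on rows k ∈ {0, 1}, columns (i,j) ∈ {(1,0), (1,1)} is det [[-6, -1], [0, -1]] = 6 ≠ 0, so this unfolding has rank ≥ 2; CP rank is at least every unfolding rank, so rank(T) ≥ 2.
In particular rank(T) ≥ 2 > 1, so T is not rank-1.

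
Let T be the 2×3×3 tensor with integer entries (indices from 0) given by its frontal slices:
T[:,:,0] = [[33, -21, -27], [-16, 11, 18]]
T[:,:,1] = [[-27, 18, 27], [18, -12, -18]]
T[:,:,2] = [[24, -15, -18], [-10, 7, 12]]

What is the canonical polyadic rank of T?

Lower bound: the mode-2 unfolding of T (rows indexed by j, columns by (i,k) = (0,0), (0,1), (0,2), (1,0), (1,1), (1,2)) is [[33, -27, 24, -16, 18, -10], [-21, 18, -15, 11, -12, 7], [-27, 27, -18, 18, -18, 12]].
There the 2×2 minor on rows j ∈ {0, 1}, columns (i,k) ∈ {(0,0), (0,1)} is det [[33, -27], [-21, 18]] = 27 ≠ 0, so this unfolding has rank ≥ 2; CP rank is at least every unfolding rank, so rank(T) ≥ 2. (Flattening ranks never certify an upper bound on CP rank; for that we must actually write T with 2 rank-1 terms.)
Upper bound — finding two terms. Write S_k = T[:,:,k] for the frontal slices: S₀ = [[33, -21, -27], [-16, 11, 18]], S₁ = [[-27, 18, 27], [18, -12, -18]], S₂ = [[24, -15, -18], [-10, 7, 12]].
If T = a₁ ⊗ b₁ ⊗ c₁ + a₂ ⊗ b₂ ⊗ c₂ then each S_k = c₁[k]·a₁b₁ᵀ + c₂[k]·a₂b₂ᵀ. S₀ and S₁ are linearly independent, so a₁b₁ᵀ and a₂b₂ᵀ must span the same plane of matrices: they are the rank-1 matrices of the form x·S₀ + y·S₁.
The 2×2 minor of x·S₀ + y·S₁ on rows {0,1}, columns {0,1} is 27·x² − 27·xy = 27·(x − y)(x), vanishing at (x:y) = (1:1) and (0:1).
M₁ = S₀ + S₁ = [[6, -3, 0], [2, -1, 0]] = (3, 1)(2, -1, 0)ᵀ and M₂ = S₁ = [[-27, 18, 27], [18, -12, -18]] = (-3)·(3, -2)(3, -2, -3)ᵀ, so take a₁ = (3, 1), b₁ = (2, -1, 0), a₂ = (3, -2), b₂ = (3, -2, -3).
Each slice is an integer combination of E₁ = a₁b₁ᵀ and E₂ = a₂b₂ᵀ: S₀ = E₁ + 3·E₂, S₁ = −3·E₂, S₂ = E₁ + 2·E₂; reading off coefficients, c₁ = (1, 0, 1) and c₂ = (3, -3, 2).
Hence T = (3, 1) ⊗ (2, -1, 0) ⊗ (1, 0, 1) + (3, -2) ⊗ (3, -2, -3) ⊗ (3, -3, 2), so rank(T) ≤ 2.
These bounds meet, so rank(T) = 2.

2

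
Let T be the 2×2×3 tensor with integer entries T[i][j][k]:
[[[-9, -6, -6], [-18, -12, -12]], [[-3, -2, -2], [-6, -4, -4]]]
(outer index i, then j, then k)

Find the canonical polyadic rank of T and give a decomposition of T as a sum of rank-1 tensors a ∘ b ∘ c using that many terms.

rank(T) = 1

Lower bound: T ≠ 0 (e.g. T[0,0,0] = -9), so rank(T) ≥ 1.
Upper bound: if T = a ∘ b ∘ c then every fibre of T is a multiple of the corresponding factor, so read the factors off the fibres through the nonzero entry T[0,0,0] = -9.
The mode-1 fibre T[:,0,0] = [-9, -3] gives a = [3, 1] (primitive direction); the mode-2 fibre T[0,:,0] = [-9, -18] gives b = [1, 2]; then c[k] = T[0,0,k] / (a[0]·b[0]) = [-9, -6, -6] / 3 = [-3, -2, -2].
Expanding [3, 1] ∘ [1, 2] ∘ [-3, -2, -2] reproduces all 12 entries of T, so T = [3, 1] ∘ [1, 2] ∘ [-3, -2, -2] and rank(T) ≤ 1.
These bounds meet, so rank(T) = 1.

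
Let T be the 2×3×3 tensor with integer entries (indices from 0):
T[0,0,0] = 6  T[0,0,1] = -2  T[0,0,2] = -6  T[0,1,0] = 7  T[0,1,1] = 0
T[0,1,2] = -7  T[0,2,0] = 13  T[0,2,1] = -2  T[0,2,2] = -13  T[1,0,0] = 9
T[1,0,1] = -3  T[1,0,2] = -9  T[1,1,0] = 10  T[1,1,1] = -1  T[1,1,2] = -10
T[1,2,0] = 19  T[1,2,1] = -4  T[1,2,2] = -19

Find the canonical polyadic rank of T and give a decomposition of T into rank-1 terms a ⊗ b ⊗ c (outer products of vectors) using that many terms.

Lower bound: the mode-1 unfolding of T (rows indexed by i, columns by (j,k) = (0,0), (0,1), (0,2), (1,0), (1,1), (1,2), (2,0), (2,1), (2,2)) is [[6, -2, -6, 7, 0, -7, 13, -2, -13], [9, -3, -9, 10, -1, -10, 19, -4, -19]].
There the 2×2 minor on rows i ∈ {0, 1}, columns (j,k) ∈ {(0,0), (1,0)} is det [[6, 7], [9, 10]] = -3 ≠ 0, so this unfolding has rank ≥ 2; CP rank is at least every unfolding rank, so rank(T) ≥ 2. (This is only a lower bound: in general the CP rank may exceed every unfolding rank, so we still need to exhibit 2 rank-1 terms summing to T.)
Upper bound — finding two terms. Write S_k = T[:,:,k] for the frontal slices: S₀ = [[6, 7, 13], [9, 10, 19]], S₁ = [[-2, 0, -2], [-3, -1, -4]], S₂ = [[-6, -7, -13], [-9, -10, -19]].
If T = a₁ ⊗ b₁ ⊗ c₁ + a₂ ⊗ b₂ ⊗ c₂ then each S_k = c₁[k]·a₁b₁ᵀ + c₂[k]·a₂b₂ᵀ. S₀ and S₁ are linearly independent, so a₁b₁ᵀ and a₂b₂ᵀ must span the same plane of matrices: they are the rank-1 matrices of the form x·S₀ + y·S₁.
The 2×2 minor of x·S₀ + y·S₁ on rows {0,1}, columns {0,1} is −3·x² − 5·xy + 2·y² = −(x + 2·y)(3·x − y), vanishing at (x:y) = (2:-1) and (1:3).
M₁ = 2·S₀ − S₁ = [[14, 14, 28], [21, 21, 42]] = 7·(2, 3)(1, 1, 2)ᵀ and M₂ = S₀ + 3·S₁ = [[0, 7, 7], [0, 7, 7]] = 7·(1, 1)(0, 1, 1)ᵀ, so take a₁ = (2, 3), b₁ = (1, 1, 2), a₂ = (1, 1), b₂ = (0, 1, 1).
Each slice is an integer combination of E₁ = a₁b₁ᵀ and E₂ = a₂b₂ᵀ: S₀ = 3·E₁ + E₂, S₁ = −E₁ + 2·E₂, S₂ = −3·E₁ − E₂; reading off coefficients, c₁ = (3, -1, -3) and c₂ = (1, 2, -1).
Hence T = (2, 3) ⊗ (1, 1, 2) ⊗ (3, -1, -3) + (1, 1) ⊗ (0, 1, 1) ⊗ (1, 2, -1), so rank(T) ≤ 2.
These bounds meet, so rank(T) = 2.

rank(T) = 2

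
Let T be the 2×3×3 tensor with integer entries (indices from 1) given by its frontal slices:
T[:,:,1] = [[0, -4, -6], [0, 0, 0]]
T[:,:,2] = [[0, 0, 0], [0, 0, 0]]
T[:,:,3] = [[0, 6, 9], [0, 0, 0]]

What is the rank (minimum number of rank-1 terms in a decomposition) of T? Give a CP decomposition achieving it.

Lower bound: T ≠ 0 (e.g. T[1,2,1] = -4), so rank(T) ≥ 1.
Upper bound: if T = a ⊗ b ⊗ c then every fibre of T is a multiple of the corresponding factor, so read the factors off the fibres through the nonzero entry T[1,2,1] = -4.
The mode-1 fibre T[:,2,1] = [-4, 0] gives a = [1, 0] (primitive direction); the mode-2 fibre T[1,:,1] = [0, -4, -6] gives b = [0, 2, 3]; then c[k] = T[1,2,k] / (a[1]·b[2]) = [-4, 0, 6] / 2 = [-2, 0, 3].
Expanding [1, 0] ⊗ [0, 2, 3] ⊗ [-2, 0, 3] reproduces all 18 entries of T, so T = [1, 0] ⊗ [0, 2, 3] ⊗ [-2, 0, 3] and rank(T) ≤ 1.
These bounds meet, so rank(T) = 1.

rank(T) = 1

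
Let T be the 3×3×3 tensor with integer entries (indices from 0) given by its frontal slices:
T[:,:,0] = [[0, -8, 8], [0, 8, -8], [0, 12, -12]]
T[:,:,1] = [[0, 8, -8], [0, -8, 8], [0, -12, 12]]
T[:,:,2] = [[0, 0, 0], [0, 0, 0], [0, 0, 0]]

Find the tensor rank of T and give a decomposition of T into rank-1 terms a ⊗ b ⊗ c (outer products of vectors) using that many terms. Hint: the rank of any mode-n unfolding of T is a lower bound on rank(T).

rank(T) = 1

Lower bound: T ≠ 0 (e.g. T[0,1,0] = -8), so rank(T) ≥ 1.
Upper bound: the mode-1 fibre T[:,1,0] = [-8, 8, 12] gives a = [2, -2, -3] (primitive direction); the mode-2 fibre T[0,:,0] = [0, -8, 8] gives b = [0, 1, -1]; then c[k] = T[0,1,k] / (a[0]·b[1]) = [-8, 8, 0] / 2 = [-4, 4, 0].
Expanding [2, -2, -3] ⊗ [0, 1, -1] ⊗ [-4, 4, 0] reproduces all 27 entries of T, so T = [2, -2, -3] ⊗ [0, 1, -1] ⊗ [-4, 4, 0] and rank(T) ≤ 1.
These bounds meet, so rank(T) = 1.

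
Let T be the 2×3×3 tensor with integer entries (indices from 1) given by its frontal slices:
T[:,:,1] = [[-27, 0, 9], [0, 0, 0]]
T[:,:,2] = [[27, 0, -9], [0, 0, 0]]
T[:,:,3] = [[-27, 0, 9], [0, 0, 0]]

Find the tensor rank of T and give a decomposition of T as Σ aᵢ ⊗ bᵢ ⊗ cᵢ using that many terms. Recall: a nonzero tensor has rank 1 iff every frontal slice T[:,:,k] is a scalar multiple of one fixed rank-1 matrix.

rank(T) = 1

Lower bound: T ≠ 0 (e.g. T[1,1,1] = -27), so rank(T) ≥ 1.
Upper bound: if T = a ⊗ b ⊗ c then every fibre of T is a multiple of the corresponding factor, so read the factors off the fibres through the nonzero entry T[1,1,1] = -27.
The mode-1 fibre T[:,1,1] = [-27, 0] gives a = [1, 0] (primitive direction); the mode-2 fibre T[1,:,1] = [-27, 0, 9] gives b = [3, 0, -1]; then c[k] = T[1,1,k] / (a[1]·b[1]) = [-27, 27, -27] / 3 = [-9, 9, -9].
Expanding [1, 0] ⊗ [3, 0, -1] ⊗ [-9, 9, -9] reproduces all 18 entries of T, so T = [1, 0] ⊗ [3, 0, -1] ⊗ [-9, 9, -9] and rank(T) ≤ 1.
These bounds meet, so rank(T) = 1.
Check entry T[1,3,3] = 9: (1)·(-1)·(-9) = 9.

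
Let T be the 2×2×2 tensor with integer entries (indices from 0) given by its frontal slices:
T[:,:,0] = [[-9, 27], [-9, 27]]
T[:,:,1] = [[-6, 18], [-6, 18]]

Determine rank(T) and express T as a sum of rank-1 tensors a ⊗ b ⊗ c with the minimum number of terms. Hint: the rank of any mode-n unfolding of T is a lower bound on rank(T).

rank(T) = 1

Lower bound: T ≠ 0 (e.g. T[0,0,0] = -9), so rank(T) ≥ 1.
Upper bound: if T = a ⊗ b ⊗ c then every fibre of T is a multiple of the corresponding factor, so read the factors off the fibres through the nonzero entry T[0,0,0] = -9.
The mode-1 fibre T[:,0,0] = [-9, -9] gives a = (1, 1) (primitive direction); the mode-2 fibre T[0,:,0] = [-9, 27] gives b = (1, -3); then c[k] = T[0,0,k] / (a[0]·b[0]) = [-9, -6] / 1 = (-9, -6).
Expanding (1, 1) ⊗ (1, -3) ⊗ (-9, -6) reproduces all 8 entries of T, so T = (1, 1) ⊗ (1, -3) ⊗ (-9, -6) and rank(T) ≤ 1.
These bounds meet, so rank(T) = 1.
Check entry T[0,1,0] = 27: (1)·(-3)·(-9) = 27.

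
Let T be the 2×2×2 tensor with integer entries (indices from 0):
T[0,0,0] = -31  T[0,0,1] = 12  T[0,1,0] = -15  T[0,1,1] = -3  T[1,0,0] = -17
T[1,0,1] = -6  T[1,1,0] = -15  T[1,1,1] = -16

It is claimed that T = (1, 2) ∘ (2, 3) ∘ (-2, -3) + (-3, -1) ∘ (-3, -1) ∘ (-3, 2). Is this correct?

Reconstruct entrywise from the claimed factors. For example, T[0,0,0] = -31 and Σₗ aₗ[0]bₗ[0]cₗ[0] = (1)·(2)·(-2) + (-3)·(-3)·(-3) = -31; checking all 8 entries, every one matches. The claim holds.

Yes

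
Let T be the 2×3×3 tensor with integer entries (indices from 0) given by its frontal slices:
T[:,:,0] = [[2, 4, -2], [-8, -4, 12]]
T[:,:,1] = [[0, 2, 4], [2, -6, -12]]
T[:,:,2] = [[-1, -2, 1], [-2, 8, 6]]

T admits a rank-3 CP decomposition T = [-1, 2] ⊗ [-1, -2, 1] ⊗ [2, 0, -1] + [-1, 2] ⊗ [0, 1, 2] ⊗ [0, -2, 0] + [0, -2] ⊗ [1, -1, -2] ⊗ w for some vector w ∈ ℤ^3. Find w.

Subtract the known terms from T to get the rank-1 residual R = [0, -2] ⊗ [1, -1, -2] ⊗ w, so R[i,j,k] = a[i]·b[j]·w[k]. Pick indices with nonzero a[1]·b[0] = (-2)·(1) = -2. Only the fibre through (1,0,·) is needed: R[1,0,:] = T[1,0,:] − Σₗ aₗ[1]bₗ[0]cₗ = [-8, 2, -2] − (2)·(-1)·[2, 0, -1] − (2)·(0)·[0, -2, 0] = [-4, 2, -4]. Then w[k] = R[1,0,k] / -2 for each k, giving w = [-4, 2, -4] / -2 = [2, -1, 2].

w = [2, -1, 2]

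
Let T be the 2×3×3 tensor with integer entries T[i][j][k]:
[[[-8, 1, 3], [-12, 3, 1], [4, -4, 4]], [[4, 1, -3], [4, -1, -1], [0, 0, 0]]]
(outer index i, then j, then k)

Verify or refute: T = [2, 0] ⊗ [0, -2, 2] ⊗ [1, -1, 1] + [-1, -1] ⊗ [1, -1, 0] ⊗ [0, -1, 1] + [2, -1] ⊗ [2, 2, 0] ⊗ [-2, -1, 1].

Reconstruct entry (0,0,1) from the claimed factors: Σₗ aₗ[0]bₗ[0]cₗ[1] = (2)·(0)·(-1) + (-1)·(1)·(-1) + (2)·(2)·(-1) = -3, but T[0,0,1] = 1. The claim is false.

No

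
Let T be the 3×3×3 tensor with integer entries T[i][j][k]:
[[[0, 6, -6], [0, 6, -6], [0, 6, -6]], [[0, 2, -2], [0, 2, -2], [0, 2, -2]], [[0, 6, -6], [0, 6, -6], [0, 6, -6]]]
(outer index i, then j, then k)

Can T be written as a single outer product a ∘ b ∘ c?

If T = a ∘ b ∘ c then every fibre of T is a multiple of the corresponding factor, so read the factors off the fibres through the nonzero entry T[0,0,1] = 6.
The mode-1 fibre T[:,0,1] = [6, 2, 6] gives a = [3, 1, 3] (primitive direction); the mode-2 fibre T[0,:,1] = [6, 6, 6] gives b = [1, 1, 1]; then c[k] = T[0,0,k] / (a[0]·b[0]) = [0, 6, -6] / 3 = [0, 2, -2].
Expanding [3, 1, 3] ∘ [1, 1, 1] ∘ [0, 2, -2] reproduces all 27 entries of T, so T = [3, 1, 3] ∘ [1, 1, 1] ∘ [0, 2, -2] and rank(T) ≤ 1.
Equivalently every frontal slice T[:,:,k] is c[k] times the rank-1 matrix [3, 1, 3] ∘ [1, 1, 1]. So T has rank 1 (it is nonzero).

Yes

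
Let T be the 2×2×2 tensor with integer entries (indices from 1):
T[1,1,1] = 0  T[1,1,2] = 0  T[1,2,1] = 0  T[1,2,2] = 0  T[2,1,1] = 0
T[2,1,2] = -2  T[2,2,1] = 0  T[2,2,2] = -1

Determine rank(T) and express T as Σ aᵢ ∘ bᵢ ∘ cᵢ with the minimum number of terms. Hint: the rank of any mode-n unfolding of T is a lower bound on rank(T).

rank(T) = 1

Lower bound: T ≠ 0 (e.g. T[2,1,2] = -2), so rank(T) ≥ 1.
Upper bound: the mode-1 fibre T[:,1,2] = [0, -2] gives a = [0, 1] (primitive direction); the mode-2 fibre T[2,:,2] = [-2, -1] gives b = [2, 1]; then c[k] = T[2,1,k] / (a[2]·b[1]) = [0, -2] / 2 = [0, -1].
Expanding [0, 1] ∘ [2, 1] ∘ [0, -1] reproduces all 8 entries of T, so T = [0, 1] ∘ [2, 1] ∘ [0, -1] and rank(T) ≤ 1.
These bounds meet, so rank(T) = 1.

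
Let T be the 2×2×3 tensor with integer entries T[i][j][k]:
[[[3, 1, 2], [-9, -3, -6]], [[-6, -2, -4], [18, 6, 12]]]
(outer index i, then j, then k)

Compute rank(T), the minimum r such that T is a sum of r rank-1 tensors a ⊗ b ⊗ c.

Lower bound: T ≠ 0 (e.g. T[0,0,0] = 3), so rank(T) ≥ 1.
Upper bound: the mode-1 fibre T[:,0,0] = [3, -6] gives a = [1, -2] (primitive direction); the mode-2 fibre T[0,:,0] = [3, -9] gives b = [1, -3]; then c[k] = T[0,0,k] / (a[0]·b[0]) = [3, 1, 2] / 1 = [3, 1, 2].
Expanding [1, -2] ⊗ [1, -3] ⊗ [3, 1, 2] reproduces all 12 entries of T, so T = [1, -2] ⊗ [1, -3] ⊗ [3, 1, 2] and rank(T) ≤ 1.
These bounds meet, so rank(T) = 1.

1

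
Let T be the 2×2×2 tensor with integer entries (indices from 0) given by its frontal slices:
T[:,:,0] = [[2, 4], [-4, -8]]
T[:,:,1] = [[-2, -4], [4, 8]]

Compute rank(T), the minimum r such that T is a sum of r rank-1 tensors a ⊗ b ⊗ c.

Lower bound: T ≠ 0 (e.g. T[0,0,0] = 2), so rank(T) ≥ 1.
Upper bound: if T = a ⊗ b ⊗ c then every fibre of T is a multiple of the corresponding factor, so read the factors off the fibres through the nonzero entry T[0,0,0] = 2.
The mode-1 fibre T[:,0,0] = [2, -4] gives a = [1, -2] (primitive direction); the mode-2 fibre T[0,:,0] = [2, 4] gives b = [1, 2]; then c[k] = T[0,0,k] / (a[0]·b[0]) = [2, -2] / 1 = [2, -2].
Expanding [1, -2] ⊗ [1, 2] ⊗ [2, -2] reproduces all 8 entries of T, so T = [1, -2] ⊗ [1, 2] ⊗ [2, -2] and rank(T) ≤ 1.
These bounds meet, so rank(T) = 1.

1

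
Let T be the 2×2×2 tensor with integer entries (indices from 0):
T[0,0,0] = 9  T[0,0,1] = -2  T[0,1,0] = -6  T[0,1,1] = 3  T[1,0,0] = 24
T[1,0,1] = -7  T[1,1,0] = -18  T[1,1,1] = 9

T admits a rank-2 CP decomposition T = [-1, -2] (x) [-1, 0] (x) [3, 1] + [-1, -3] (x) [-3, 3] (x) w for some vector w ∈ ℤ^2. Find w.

Subtract the known terms from T to get the rank-1 residual R = [-1, -3] (x) [-3, 3] (x) w, so R[i,j,k] = a[i]·b[j]·w[k]. Pick indices with nonzero a[0]·b[0] = (-1)·(-3) = 3. Only the fibre through (0,0,·) is needed: R[0,0,:] = T[0,0,:] − Σₗ aₗ[0]bₗ[0]cₗ = [9, -2] − (-1)·(-1)·[3, 1] = [6, -3]. Then w[k] = R[0,0,k] / 3 for each k, giving w = [6, -3] / 3 = [2, -1].

w = [2, -1]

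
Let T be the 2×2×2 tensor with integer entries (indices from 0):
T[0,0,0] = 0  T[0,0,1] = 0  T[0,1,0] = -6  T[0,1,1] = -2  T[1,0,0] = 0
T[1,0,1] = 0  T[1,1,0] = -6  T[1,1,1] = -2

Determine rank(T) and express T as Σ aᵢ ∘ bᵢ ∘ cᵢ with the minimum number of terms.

Lower bound: T ≠ 0 (e.g. T[0,1,0] = -6), so rank(T) ≥ 1.
Upper bound: if T = a ∘ b ∘ c then every fibre of T is a multiple of the corresponding factor, so read the factors off the fibres through the nonzero entry T[0,1,0] = -6.
The mode-1 fibre T[:,1,0] = [-6, -6] gives a = (1, 1) (primitive direction); the mode-2 fibre T[0,:,0] = [0, -6] gives b = (0, 1); then c[k] = T[0,1,k] / (a[0]·b[1]) = [-6, -2] / 1 = (-6, -2).
Expanding (1, 1) ∘ (0, 1) ∘ (-6, -2) reproduces all 8 entries of T, so T = (1, 1) ∘ (0, 1) ∘ (-6, -2) and rank(T) ≤ 1.
These bounds meet, so rank(T) = 1.

rank(T) = 1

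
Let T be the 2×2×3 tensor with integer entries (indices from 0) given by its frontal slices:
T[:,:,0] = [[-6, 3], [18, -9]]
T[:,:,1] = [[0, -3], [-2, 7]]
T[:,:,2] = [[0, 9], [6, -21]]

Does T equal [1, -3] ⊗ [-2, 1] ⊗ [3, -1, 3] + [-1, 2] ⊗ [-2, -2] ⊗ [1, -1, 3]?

Reconstruct entry (0,0,0) from the claimed factors: Σₗ aₗ[0]bₗ[0]cₗ[0] = (1)·(-2)·(3) + (-1)·(-2)·(1) = -4, but T[0,0,0] = -6. The claim is false.

No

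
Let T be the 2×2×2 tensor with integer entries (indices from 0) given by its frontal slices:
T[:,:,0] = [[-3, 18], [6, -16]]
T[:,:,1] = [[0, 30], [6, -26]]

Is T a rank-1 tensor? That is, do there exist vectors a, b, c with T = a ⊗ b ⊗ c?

No

The mode-3 unfolding of T (rows indexed by k, columns by (i,j) = (0,0), (0,1), (1,0), (1,1)) is [[-3, 18, 6, -16], [0, 30, 6, -26]].
There the 2×2 minor on rows k ∈ {0, 1}, columns (i,j) ∈ {(0,0), (0,1)} is det [[-3, 18], [0, 30]] = -90 ≠ 0, so this unfolding has rank ≥ 2; CP rank is at least every unfolding rank, so rank(T) ≥ 2.
In particular rank(T) ≥ 2 > 1, so T is not rank-1.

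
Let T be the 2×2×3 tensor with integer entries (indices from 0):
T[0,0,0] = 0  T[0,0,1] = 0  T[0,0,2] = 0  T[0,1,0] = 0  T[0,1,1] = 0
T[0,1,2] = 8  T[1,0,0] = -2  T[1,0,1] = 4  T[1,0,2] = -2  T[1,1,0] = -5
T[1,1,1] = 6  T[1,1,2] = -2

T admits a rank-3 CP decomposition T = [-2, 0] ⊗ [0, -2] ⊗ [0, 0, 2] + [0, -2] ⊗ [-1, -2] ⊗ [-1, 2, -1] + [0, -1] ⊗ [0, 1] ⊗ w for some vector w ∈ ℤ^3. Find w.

Subtract the known terms from T to get the rank-1 residual R = [0, -1] ⊗ [0, 1] ⊗ w, so R[i,j,k] = a[i]·b[j]·w[k]. Pick indices with nonzero a[1]·b[1] = (-1)·(1) = -1. Only the fibre through (1,1,·) is needed: R[1,1,:] = T[1,1,:] − Σₗ aₗ[1]bₗ[1]cₗ = [-5, 6, -2] − (0)·(-2)·[0, 0, 2] − (-2)·(-2)·[-1, 2, -1] = [-1, -2, 2]. Then w[k] = R[1,1,k] / -1 for each k, giving w = [-1, -2, 2] / -1 = [1, 2, -2].

w = [1, 2, -2]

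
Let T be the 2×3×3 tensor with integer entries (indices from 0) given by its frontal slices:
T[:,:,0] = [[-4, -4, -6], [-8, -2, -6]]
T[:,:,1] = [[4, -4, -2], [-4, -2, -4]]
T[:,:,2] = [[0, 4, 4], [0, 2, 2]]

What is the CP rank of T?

Lower bound: the mode-3 unfolding of T (rows indexed by k, columns by (i,j) = (0,0), (0,1), (0,2), (1,0), (1,1), (1,2)) is [[-4, -4, -6, -8, -2, -6], [4, -4, -2, -4, -2, -4], [0, 4, 4, 0, 2, 2]].
There the 3×3 minor on rows k ∈ {0, 1, 2}, columns (i,j) ∈ {(0,0), (0,1), (1,0)} is det [[-4, -4, -8], [4, -4, -4], [0, 4, 0]] = -192 ≠ 0, so this unfolding has rank ≥ 3; CP rank is at least every unfolding rank, so rank(T) ≥ 3. (Flattening ranks never certify an upper bound on CP rank; for that we must actually write T with 3 rank-1 terms.)
Upper bound: T is a sum of 3 rank-1 terms, T = [0, 1] ∘ [2, 0, 1] ∘ [-4, -2, 0] + [1, 0] ∘ [2, 0, 1] ∘ [-2, 2, 0] + [2, 1] ∘ [0, 1, 1] ∘ [-2, -2, 2] (written with every a and b primitive with positive leading entry and the scale carried by c; CP decompositions are not unique, and this one is verified by expanding entrywise), so rank(T) ≤ 3.
These bounds meet, so rank(T) = 3.
Check entry T[1,0,2] = 0: (1)·(2)·(0) + (0)·(2)·(0) + (1)·(0)·(2) = 0.

3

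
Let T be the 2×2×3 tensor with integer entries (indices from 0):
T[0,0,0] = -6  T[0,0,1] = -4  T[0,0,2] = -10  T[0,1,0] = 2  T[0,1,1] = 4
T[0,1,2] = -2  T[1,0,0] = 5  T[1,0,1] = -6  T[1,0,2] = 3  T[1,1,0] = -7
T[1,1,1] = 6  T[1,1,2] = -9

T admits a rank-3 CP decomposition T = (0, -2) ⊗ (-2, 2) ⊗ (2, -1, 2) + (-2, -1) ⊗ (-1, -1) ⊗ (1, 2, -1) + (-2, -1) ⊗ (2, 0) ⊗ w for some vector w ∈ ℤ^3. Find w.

Subtract the known terms from T to get the rank-1 residual R = (-2, -1) ⊗ (2, 0) ⊗ w, so R[i,j,k] = a[i]·b[j]·w[k]. Pick indices with nonzero a[0]·b[0] = (-2)·(2) = -4. Only the fibre through (0,0,·) is needed: R[0,0,:] = T[0,0,:] − Σₗ aₗ[0]bₗ[0]cₗ = [-6, -4, -10] − (0)·(-2)·(2, -1, 2) − (-2)·(-1)·(1, 2, -1) = [-8, -8, -8]. Then w[k] = R[0,0,k] / -4 for each k, giving w = [-8, -8, -8] / -4 = (2, 2, 2).

w = (2, 2, 2)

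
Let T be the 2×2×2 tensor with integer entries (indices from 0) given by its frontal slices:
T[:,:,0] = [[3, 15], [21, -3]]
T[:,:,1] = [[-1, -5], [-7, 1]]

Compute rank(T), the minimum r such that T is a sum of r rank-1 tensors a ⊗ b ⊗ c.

2

Lower bound: in the mode-2 unfolding of T (rows indexed by j, columns by (i,k)) the 2×2 minor on rows j ∈ {0, 1}, columns (i,k) ∈ {(0,0), (1,0)} is det [[3, 21], [15, -3]] = -324 ≠ 0, so that unfolding has rank ≥ 2 and hence rank(T) ≥ 2 (CP rank is at least every unfolding rank, though it can be larger).
Upper bound: T[:,:,k] = c[k]·M for every slice, with c = [3, -1] and M = [[1, 5], [7, -1]] (rows i, columns j).
Splitting M by its rows (i = 0, 1), M = [1, 0][1, 5]ᵀ + [0, 1][7, -1]ᵀ.
Hence T = [1, 0] ⊗ [1, 5] ⊗ [3, -1] + [0, 1] ⊗ [7, -1] ⊗ [3, -1], so rank(T) ≤ 2.
These bounds meet, so rank(T) = 2.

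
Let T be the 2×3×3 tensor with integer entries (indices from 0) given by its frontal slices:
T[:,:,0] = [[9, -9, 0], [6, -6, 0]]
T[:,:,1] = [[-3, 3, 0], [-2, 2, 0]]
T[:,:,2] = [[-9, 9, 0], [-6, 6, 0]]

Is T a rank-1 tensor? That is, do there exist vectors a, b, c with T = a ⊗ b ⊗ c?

If T = a ⊗ b ⊗ c then every fibre of T is a multiple of the corresponding factor, so read the factors off the fibres through the nonzero entry T[0,0,0] = 9.
The mode-1 fibre T[:,0,0] = [9, 6] gives a = [3, 2] (primitive direction); the mode-2 fibre T[0,:,0] = [9, -9, 0] gives b = [1, -1, 0]; then c[k] = T[0,0,k] / (a[0]·b[0]) = [9, -3, -9] / 3 = [3, -1, -3].
Expanding [3, 2] ⊗ [1, -1, 0] ⊗ [3, -1, -3] reproduces all 18 entries of T, so T = [3, 2] ⊗ [1, -1, 0] ⊗ [3, -1, -3] and rank(T) ≤ 1.
Equivalently every frontal slice T[:,:,k] is c[k] times the rank-1 matrix [3, 2] ⊗ [1, -1, 0]. So T has rank 1 (it is nonzero).

Yes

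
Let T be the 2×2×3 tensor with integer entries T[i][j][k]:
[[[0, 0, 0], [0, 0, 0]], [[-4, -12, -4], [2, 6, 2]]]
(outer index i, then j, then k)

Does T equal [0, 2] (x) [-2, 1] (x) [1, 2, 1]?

No

Reconstruct entry (1,0,1) from the claimed factors: Σₗ aₗ[1]bₗ[0]cₗ[1] = (2)·(-2)·(2) = -8, but T[1,0,1] = -12. The claim is false.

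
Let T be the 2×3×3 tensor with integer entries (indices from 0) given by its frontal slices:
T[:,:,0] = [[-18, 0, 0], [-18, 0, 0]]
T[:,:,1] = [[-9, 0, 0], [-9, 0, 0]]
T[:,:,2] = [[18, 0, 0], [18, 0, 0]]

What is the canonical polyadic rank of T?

1

Lower bound: T ≠ 0 (e.g. T[0,0,0] = -18), so rank(T) ≥ 1.
Upper bound: if T = a (x) b (x) c then every fibre of T is a multiple of the corresponding factor, so read the factors off the fibres through the nonzero entry T[0,0,0] = -18.
The mode-1 fibre T[:,0,0] = [-18, -18] gives a = [1, 1] (primitive direction); the mode-2 fibre T[0,:,0] = [-18, 0, 0] gives b = [1, 0, 0]; then c[k] = T[0,0,k] / (a[0]·b[0]) = [-18, -9, 18] / 1 = [-18, -9, 18].
Expanding [1, 1] (x) [1, 0, 0] (x) [-18, -9, 18] reproduces all 18 entries of T, so T = [1, 1] (x) [1, 0, 0] (x) [-18, -9, 18] and rank(T) ≤ 1.
These bounds meet, so rank(T) = 1.
Check entry T[1,1,1] = 0: (1)·(0)·(-9) = 0.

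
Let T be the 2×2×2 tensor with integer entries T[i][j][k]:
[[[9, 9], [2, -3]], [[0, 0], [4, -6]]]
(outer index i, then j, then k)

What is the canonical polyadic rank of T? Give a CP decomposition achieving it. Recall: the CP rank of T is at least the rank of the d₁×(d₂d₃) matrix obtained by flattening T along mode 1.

rank(T) = 2

Lower bound: the mode-3 unfolding of T (rows indexed by k, columns by (i,j) = (0,0), (0,1), (1,0), (1,1)) is [[9, 2, 0, 4], [9, -3, 0, -6]].
There the 2×2 minor on rows k ∈ {0, 1}, columns (i,j) ∈ {(0,0), (0,1)} is det [[9, 2], [9, -3]] = -45 ≠ 0, so this unfolding has rank ≥ 2; CP rank is at least every unfolding rank, so rank(T) ≥ 2. (This is only a lower bound: in general the CP rank may exceed every unfolding rank, so we still need to exhibit 2 rank-1 terms summing to T.)
Upper bound — finding two terms. Write S_k = T[:,:,k] for the frontal slices: S₀ = [[9, 2], [0, 4]], S₁ = [[9, -3], [0, -6]].
If T = a₁ ⊗ b₁ ⊗ c₁ + a₂ ⊗ b₂ ⊗ c₂ then each S_k = c₁[k]·a₁b₁ᵀ + c₂[k]·a₂b₂ᵀ. S₀ and S₁ are linearly independent, so a₁b₁ᵀ and a₂b₂ᵀ must span the same plane of matrices: they are the rank-1 matrices of the form x·S₀ + y·S₁.
det(x·S₀ + y·S₁) is 36·x² − 18·xy − 54·y² = 18·(2·x − 3·y)(x + y), vanishing at (x:y) = (3:2) and (1:-1).
M₁ = 3·S₀ + 2·S₁ = [[45, 0], [0, 0]] = 45·[1, 0][1, 0]ᵀ and M₂ = S₀ − S₁ = [[0, 5], [0, 10]] = 5·[1, 2][0, 1]ᵀ, so take a₁ = [1, 0], b₁ = [1, 0], a₂ = [1, 2], b₂ = [0, 1].
Each slice is an integer combination of E₁ = a₁b₁ᵀ and E₂ = a₂b₂ᵀ: S₀ = 9·E₁ + 2·E₂, S₁ = 9·E₁ − 3·E₂; reading off coefficients, c₁ = [9, 9] and c₂ = [2, -3].
Hence T = [1, 0] ⊗ [1, 0] ⊗ [9, 9] + [1, 2] ⊗ [0, 1] ⊗ [2, -3], so rank(T) ≤ 2.
These bounds meet, so rank(T) = 2.
Check entry T[1,1,1] = -6: (0)·(0)·(9) + (2)·(1)·(-3) = -6.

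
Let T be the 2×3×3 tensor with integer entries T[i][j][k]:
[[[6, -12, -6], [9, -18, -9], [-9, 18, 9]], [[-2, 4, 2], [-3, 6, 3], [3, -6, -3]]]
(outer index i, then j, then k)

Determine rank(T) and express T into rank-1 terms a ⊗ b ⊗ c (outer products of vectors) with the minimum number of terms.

rank(T) = 1

Lower bound: T ≠ 0 (e.g. T[0,0,0] = 6), so rank(T) ≥ 1.
Upper bound: if T = a ⊗ b ⊗ c then every fibre of T is a multiple of the corresponding factor, so read the factors off the fibres through the nonzero entry T[0,0,0] = 6.
The mode-1 fibre T[:,0,0] = [6, -2] gives a = [3, -1] (primitive direction); the mode-2 fibre T[0,:,0] = [6, 9, -9] gives b = [2, 3, -3]; then c[k] = T[0,0,k] / (a[0]·b[0]) = [6, -12, -6] / 6 = [1, -2, -1].
Expanding [3, -1] ⊗ [2, 3, -3] ⊗ [1, -2, -1] reproduces all 18 entries of T, so T = [3, -1] ⊗ [2, 3, -3] ⊗ [1, -2, -1] and rank(T) ≤ 1.
These bounds meet, so rank(T) = 1.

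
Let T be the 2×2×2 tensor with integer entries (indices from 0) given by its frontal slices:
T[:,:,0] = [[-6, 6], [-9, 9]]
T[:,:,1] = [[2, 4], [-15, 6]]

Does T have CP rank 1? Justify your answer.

No

The mode-3 unfolding of T (rows indexed by k, columns by (i,j) = (0,0), (0,1), (1,0), (1,1)) is [[-6, 6, -9, 9], [2, 4, -15, 6]].
There the 2×2 minor on rows k ∈ {0, 1}, columns (i,j) ∈ {(0,0), (0,1)} is det [[-6, 6], [2, 4]] = -36 ≠ 0, so this unfolding has rank ≥ 2; CP rank is at least every unfolding rank, so rank(T) ≥ 2.
In particular rank(T) ≥ 2 > 1, so T is not rank-1.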